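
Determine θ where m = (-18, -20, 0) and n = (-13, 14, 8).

m·n = (-18)·(-13) + (-20)·14 + 0·8 = 234 - 280 + 0 = -46
|m| = √((-18)² + (-20)² + 0²) = √724 ≈ 26.91
|n| = √((-13)² + 14² + 8²) = √429 ≈ 20.71
cos θ = (m·n)/(|m||n|) = -46/(26.91·20.71) ≈ -0.08254
θ = arccos(-0.08254) ≈ 94.73°

94.73°


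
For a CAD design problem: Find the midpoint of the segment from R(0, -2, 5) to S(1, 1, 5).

M = ((x₁+x₂)/2, (y₁+y₂)/2, (z₁+z₂)/2)
  = ((0 + 1)/2, (-2 + 1)/2, (5 + 5)/2)
  = (1/2, -1/2, 10/2)
  = (0.5, -0.5, 5)

(0.5, -0.5, 5)


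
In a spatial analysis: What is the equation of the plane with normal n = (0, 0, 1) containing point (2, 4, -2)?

The plane through P with normal n = (a, b, c) satisfies n·(r - P) = 0,
i.e. ax + by + cz = a·x₀ + b·y₀ + c·z₀.
d = 0·2 + 0·4 + 1·(-2)
  = 0 + 0 - 2
  = -2
Equation: z = -2

z = -2


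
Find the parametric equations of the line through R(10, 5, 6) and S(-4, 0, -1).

Direction vector d = S - R = (-4 - 10, 0 - 5, -1 - 6) = (-14, -5, -7)
Parametric form r = R + t·d:
x = 10 - 14t, y = 5 - 5t, z = 6 - 7t

x = 10 - 14t, y = 5 - 5t, z = 6 - 7t


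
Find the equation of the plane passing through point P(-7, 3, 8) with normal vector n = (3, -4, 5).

The plane through P with normal n = (a, b, c) satisfies n·(r - P) = 0,
i.e. ax + by + cz = a·x₀ + b·y₀ + c·z₀.
d = 3·(-7) + (-4)·3 + 5·8
  = -21 - 12 + 40
  = 7
Equation: 3x - 4y + 5z = 7

3x - 4y + 5z = 7


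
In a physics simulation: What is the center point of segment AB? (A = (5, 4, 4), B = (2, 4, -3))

M = ((x₁+x₂)/2, (y₁+y₂)/2, (z₁+z₂)/2)
  = ((5 + 2)/2, (4 + 4)/2, (4 - 3)/2)
  = (7/2, 8/2, 1/2)
  = (3.5, 4, 0.5)

(3.5, 4, 0.5)


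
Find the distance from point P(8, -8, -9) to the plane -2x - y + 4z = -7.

distance = |a·x₀ + b·y₀ + c·z₀ - d| / √(a² + b² + c²)
  = |(-2)·8 + (-1)·(-8) + 4·(-9) - (-7)| / √((-2)² + (-1)² + 4²)
  = |-16 + 8 - 36 + 7| / √(4 + 1 + 16)
  = |-37| / √21
  = 37 / 4.583
  ≈ 8.074

8.074


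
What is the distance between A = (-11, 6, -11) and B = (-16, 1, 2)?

d = √[(x₂-x₁)² + (y₂-y₁)² + (z₂-z₁)²]
  = √[(-5)² + (-5)² + 13²]
  = √[25 + 25 + 169]
  = √219
  ≈ 14.8

14.8


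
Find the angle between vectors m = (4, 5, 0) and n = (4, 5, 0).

m·n = 4·4 + 5·5 + 0·0 = 16 + 25 + 0 = 41
|m| = √(4² + 5² + 0²) = √41 ≈ 6.403
|n| = √(4² + 5² + 0²) = √41 ≈ 6.403
cos θ = (m·n)/(|m||n|) = 41/(6.403·6.403) ≈ 1
θ = arccos(1) ≈ 0°

0°


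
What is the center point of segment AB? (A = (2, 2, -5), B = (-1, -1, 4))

M = ((x₁+x₂)/2, (y₁+y₂)/2, (z₁+z₂)/2)
  = ((2 - 1)/2, (2 - 1)/2, (-5 + 4)/2)
  = (1/2, 1/2, -1/2)
  = (0.5, 0.5, -0.5)

(0.5, 0.5, -0.5)


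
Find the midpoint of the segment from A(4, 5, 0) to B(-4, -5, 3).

M = ((x₁+x₂)/2, (y₁+y₂)/2, (z₁+z₂)/2)
  = ((4 - 4)/2, (5 - 5)/2, (0 + 3)/2)
  = (0/2, 0/2, 3/2)
  = (0, 0, 1.5)

(0, 0, 1.5)


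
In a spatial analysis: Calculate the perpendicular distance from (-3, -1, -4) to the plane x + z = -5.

distance = |a·x₀ + b·y₀ + c·z₀ - d| / √(a² + b² + c²)
  = |1·(-3) + 0·(-1) + 1·(-4) - (-5)| / √(1² + 0² + 1²)
  = |-3 + 0 - 4 + 5| / √(1 + 0 + 1)
  = |-2| / √2
  = 2 / 1.414
  ≈ 1.414

1.414


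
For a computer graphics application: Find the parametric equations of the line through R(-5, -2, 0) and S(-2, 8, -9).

Direction vector d = S - R = (-2 + 5, 8 + 2, -9 + 0) = (3, 10, -9)
Parametric form r = R + t·d:
x = -5 + 3t, y = -2 + 10t, z = 0 - 9t

x = -5 + 3t, y = -2 + 10t, z = 0 - 9t


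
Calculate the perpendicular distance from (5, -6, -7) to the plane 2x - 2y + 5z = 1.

distance = |a·x₀ + b·y₀ + c·z₀ - d| / √(a² + b² + c²)
  = |2·5 + (-2)·(-6) + 5·(-7) - 1| / √(2² + (-2)² + 5²)
  = |10 + 12 - 35 - 1| / √(4 + 4 + 25)
  = |-14| / √33
  = 14 / 5.745
  ≈ 2.437

2.437


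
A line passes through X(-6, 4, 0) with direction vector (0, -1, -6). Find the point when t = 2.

P(t) = X + t·d
  = (-6 + 0·2, 4 + (-1)·2, 0 + (-6)·2)
  = (-6 + 0, 4 - 2, 0 - 12)
  = (-6, 2, -12)

(-6, 2, -12)


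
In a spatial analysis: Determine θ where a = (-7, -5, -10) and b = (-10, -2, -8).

a·b = (-7)·(-10) + (-5)·(-2) + (-10)·(-8) = 70 + 10 + 80 = 160
|a| = √((-7)² + (-5)² + (-10)²) = √174 ≈ 13.19
|b| = √((-10)² + (-2)² + (-8)²) = √168 ≈ 12.96
cos θ = (a·b)/(|a||b|) = 160/(13.19·12.96) ≈ 0.9358
θ = arccos(0.9358) ≈ 20.64°

20.64°


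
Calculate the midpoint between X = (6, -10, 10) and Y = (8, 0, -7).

M = ((x₁+x₂)/2, (y₁+y₂)/2, (z₁+z₂)/2)
  = ((6 + 8)/2, (-10 + 0)/2, (10 - 7)/2)
  = (14/2, -10/2, 3/2)
  = (7, -5, 1.5)

(7, -5, 1.5)


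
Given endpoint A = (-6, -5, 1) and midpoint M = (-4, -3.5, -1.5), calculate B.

B = 2M - A
  = (2·(-4) - (-6), 2·(-3.5) - (-5), 2·(-1.5) - 1)
  = (-8 + 6, -7 + 5, -3 - 1)
  = (-2, -2, -4)

(-2, -2, -4)


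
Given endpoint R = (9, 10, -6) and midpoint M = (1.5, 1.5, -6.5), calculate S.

S = 2M - R
  = (2·1.5 - 9, 2·1.5 - 10, 2·(-6.5) - (-6))
  = (3 - 9, 3 - 10, -13 + 6)
  = (-6, -7, -7)

(-6, -7, -7)


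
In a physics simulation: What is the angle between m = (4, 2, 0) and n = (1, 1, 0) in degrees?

m·n = 4·1 + 2·1 + 0·0 = 4 + 2 + 0 = 6
|m| = √(4² + 2² + 0²) = √20 ≈ 4.472
|n| = √(1² + 1² + 0²) = √2 ≈ 1.414
cos θ = (m·n)/(|m||n|) = 6/(4.472·1.414) ≈ 0.9487
θ = arccos(0.9487) ≈ 18.43°

18.43°


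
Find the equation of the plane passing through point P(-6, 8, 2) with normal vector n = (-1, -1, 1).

The plane through P with normal n = (a, b, c) satisfies n·(r - P) = 0,
i.e. ax + by + cz = a·x₀ + b·y₀ + c·z₀.
d = (-1)·(-6) + (-1)·8 + 1·2
  = 6 - 8 + 2
  = 0
Equation: -x - y + z = 0

-x - y + z = 0


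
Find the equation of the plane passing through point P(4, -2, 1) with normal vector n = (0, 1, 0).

The plane through P with normal n = (a, b, c) satisfies n·(r - P) = 0,
i.e. ax + by + cz = a·x₀ + b·y₀ + c·z₀.
d = 0·4 + 1·(-2) + 0·1
  = 0 - 2 + 0
  = -2
Equation: y = -2

y = -2


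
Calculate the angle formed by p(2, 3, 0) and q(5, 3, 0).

p·q = 2·5 + 3·3 + 0·0 = 10 + 9 + 0 = 19
|p| = √(2² + 3² + 0²) = √13 ≈ 3.606
|q| = √(5² + 3² + 0²) = √34 ≈ 5.831
cos θ = (p·q)/(|p||q|) = 19/(3.606·5.831) ≈ 0.9037
θ = arccos(0.9037) ≈ 25.35°

25.35°


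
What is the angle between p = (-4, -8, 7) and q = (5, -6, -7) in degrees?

p·q = (-4)·5 + (-8)·(-6) + 7·(-7) = -20 + 48 - 49 = -21
|p| = √((-4)² + (-8)² + 7²) = √129 ≈ 11.36
|q| = √(5² + (-6)² + (-7)²) = √110 ≈ 10.49
cos θ = (p·q)/(|p||q|) = -21/(11.36·10.49) ≈ -0.1763
θ = arccos(-0.1763) ≈ 100.2°

100.2°


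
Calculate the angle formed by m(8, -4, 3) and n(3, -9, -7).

m·n = 8·3 + (-4)·(-9) + 3·(-7) = 24 + 36 - 21 = 39
|m| = √(8² + (-4)² + 3²) = √89 ≈ 9.434
|n| = √(3² + (-9)² + (-7)²) = √139 ≈ 11.79
cos θ = (m·n)/(|m||n|) = 39/(9.434·11.79) ≈ 0.3506
θ = arccos(0.3506) ≈ 69.47°

69.47°


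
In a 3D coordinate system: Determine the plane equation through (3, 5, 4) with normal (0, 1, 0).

The plane through P with normal n = (a, b, c) satisfies n·(r - P) = 0,
i.e. ax + by + cz = a·x₀ + b·y₀ + c·z₀.
d = 0·3 + 1·5 + 0·4
  = 0 + 5 + 0
  = 5
Equation: y = 5

y = 5


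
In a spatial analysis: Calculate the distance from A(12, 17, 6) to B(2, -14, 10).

d = √[(x₂-x₁)² + (y₂-y₁)² + (z₂-z₁)²]
  = √[(-10)² + (-31)² + 4²]
  = √[100 + 961 + 16]
  = √1077
  ≈ 32.82

32.82


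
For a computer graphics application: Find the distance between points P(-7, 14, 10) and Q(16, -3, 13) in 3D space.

d = √[(x₂-x₁)² + (y₂-y₁)² + (z₂-z₁)²]
  = √[23² + (-17)² + 3²]
  = √[529 + 289 + 9]
  = √827
  ≈ 28.76

28.76


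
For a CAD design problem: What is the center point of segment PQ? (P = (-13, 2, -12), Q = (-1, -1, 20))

M = ((x₁+x₂)/2, (y₁+y₂)/2, (z₁+z₂)/2)
  = ((-13 - 1)/2, (2 - 1)/2, (-12 + 20)/2)
  = (-14/2, 1/2, 8/2)
  = (-7, 0.5, 4)

(-7, 0.5, 4)


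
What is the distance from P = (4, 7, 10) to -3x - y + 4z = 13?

distance = |a·x₀ + b·y₀ + c·z₀ - d| / √(a² + b² + c²)
  = |(-3)·4 + (-1)·7 + 4·10 - 13| / √((-3)² + (-1)² + 4²)
  = |-12 - 7 + 40 - 13| / √(9 + 1 + 16)
  = |8| / √26
  = 8 / 5.099
  ≈ 1.569

1.569


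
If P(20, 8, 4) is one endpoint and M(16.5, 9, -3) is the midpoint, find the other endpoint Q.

Q = 2M - P
  = (2·16.5 - 20, 2·9 - 8, 2·(-3) - 4)
  = (33 - 20, 18 - 8, -6 - 4)
  = (13, 10, -10)

(13, 10, -10)


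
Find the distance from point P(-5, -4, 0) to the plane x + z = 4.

distance = |a·x₀ + b·y₀ + c·z₀ - d| / √(a² + b² + c²)
  = |1·(-5) + 0·(-4) + 1·0 - 4| / √(1² + 0² + 1²)
  = |-5 + 0 + 0 - 4| / √(1 + 0 + 1)
  = |-9| / √2
  = 9 / 1.414
  ≈ 6.364

6.364


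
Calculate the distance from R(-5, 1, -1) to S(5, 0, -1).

d = √[(x₂-x₁)² + (y₂-y₁)² + (z₂-z₁)²]
  = √[10² + (-1)² + 0²]
  = √[100 + 1 + 0]
  = √101
  ≈ 10.05

10.05


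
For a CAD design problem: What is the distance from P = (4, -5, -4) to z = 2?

distance = |a·x₀ + b·y₀ + c·z₀ - d| / √(a² + b² + c²)
  = |0·4 + 0·(-5) + 1·(-4) - 2| / √(0² + 0² + 1²)
  = |0 + 0 - 4 - 2| / √(0 + 0 + 1)
  = |-6| / √1
  = 6 / 1
  ≈ 6

6


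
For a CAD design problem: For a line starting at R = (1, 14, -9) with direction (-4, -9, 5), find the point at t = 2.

P(t) = R + t·d
  = (1 + (-4)·2, 14 + (-9)·2, -9 + 5·2)
  = (1 - 8, 14 - 18, -9 + 10)
  = (-7, -4, 1)

(-7, -4, 1)


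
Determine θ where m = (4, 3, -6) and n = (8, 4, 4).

m·n = 4·8 + 3·4 + (-6)·4 = 32 + 12 - 24 = 20
|m| = √(4² + 3² + (-6)²) = √61 ≈ 7.81
|n| = √(8² + 4² + 4²) = √96 ≈ 9.798
cos θ = (m·n)/(|m||n|) = 20/(7.81·9.798) ≈ 0.2614
θ = arccos(0.2614) ≈ 74.85°

74.85°


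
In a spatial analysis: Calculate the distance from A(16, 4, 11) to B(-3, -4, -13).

d = √[(x₂-x₁)² + (y₂-y₁)² + (z₂-z₁)²]
  = √[(-19)² + (-8)² + (-24)²]
  = √[361 + 64 + 576]
  = √1001
  ≈ 31.64

31.64


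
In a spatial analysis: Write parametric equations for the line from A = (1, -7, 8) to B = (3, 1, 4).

Direction vector d = B - A = (3 - 1, 1 + 7, 4 - 8) = (2, 8, -4)
Parametric form r = A + t·d:
x = 1 + 2t, y = -7 + 8t, z = 8 - 4t

x = 1 + 2t, y = -7 + 8t, z = 8 - 4t


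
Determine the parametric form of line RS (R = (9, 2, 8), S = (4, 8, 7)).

Direction vector d = S - R = (4 - 9, 8 - 2, 7 - 8) = (-5, 6, -1)
Parametric form r = R + t·d:
x = 9 - 5t, y = 2 + 6t, z = 8 - t

x = 9 - 5t, y = 2 + 6t, z = 8 - t


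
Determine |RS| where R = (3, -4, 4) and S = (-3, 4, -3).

d = √[(x₂-x₁)² + (y₂-y₁)² + (z₂-z₁)²]
  = √[(-6)² + 8² + (-7)²]
  = √[36 + 64 + 49]
  = √149
  ≈ 12.21

12.21


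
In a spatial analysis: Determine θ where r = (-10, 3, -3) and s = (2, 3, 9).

r·s = (-10)·2 + 3·3 + (-3)·9 = -20 + 9 - 27 = -38
|r| = √((-10)² + 3² + (-3)²) = √118 ≈ 10.86
|s| = √(2² + 3² + 9²) = √94 ≈ 9.695
cos θ = (r·s)/(|r||s|) = -38/(10.86·9.695) ≈ -0.3608
θ = arccos(-0.3608) ≈ 111.1°

111.1°


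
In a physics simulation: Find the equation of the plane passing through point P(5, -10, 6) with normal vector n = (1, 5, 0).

The plane through P with normal n = (a, b, c) satisfies n·(r - P) = 0,
i.e. ax + by + cz = a·x₀ + b·y₀ + c·z₀.
d = 1·5 + 5·(-10) + 0·6
  = 5 - 50 + 0
  = -45
Equation: x + 5y = -45

x + 5y = -45


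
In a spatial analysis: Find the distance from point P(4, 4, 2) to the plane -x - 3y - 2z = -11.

distance = |a·x₀ + b·y₀ + c·z₀ - d| / √(a² + b² + c²)
  = |(-1)·4 + (-3)·4 + (-2)·2 - (-11)| / √((-1)² + (-3)² + (-2)²)
  = |-4 - 12 - 4 + 11| / √(1 + 9 + 4)
  = |-9| / √14
  = 9 / 3.742
  ≈ 2.405

2.405


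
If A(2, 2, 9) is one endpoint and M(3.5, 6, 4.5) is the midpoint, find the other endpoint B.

B = 2M - A
  = (2·3.5 - 2, 2·6 - 2, 2·4.5 - 9)
  = (7 - 2, 12 - 2, 9 - 9)
  = (5, 10, 0)

(5, 10, 0)


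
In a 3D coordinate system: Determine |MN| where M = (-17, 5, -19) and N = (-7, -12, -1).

d = √[(x₂-x₁)² + (y₂-y₁)² + (z₂-z₁)²]
  = √[10² + (-17)² + 18²]
  = √[100 + 289 + 324]
  = √713
  ≈ 26.7

26.7


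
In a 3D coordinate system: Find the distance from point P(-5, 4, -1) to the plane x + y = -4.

distance = |a·x₀ + b·y₀ + c·z₀ - d| / √(a² + b² + c²)
  = |1·(-5) + 1·4 + 0·(-1) - (-4)| / √(1² + 1² + 0²)
  = |-5 + 4 + 0 + 4| / √(1 + 1 + 0)
  = |3| / √2
  = 3 / 1.414
  ≈ 2.121

2.121


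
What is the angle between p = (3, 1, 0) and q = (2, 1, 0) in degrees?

p·q = 3·2 + 1·1 + 0·0 = 6 + 1 + 0 = 7
|p| = √(3² + 1² + 0²) = √10 ≈ 3.162
|q| = √(2² + 1² + 0²) = √5 ≈ 2.236
cos θ = (p·q)/(|p||q|) = 7/(3.162·2.236) ≈ 0.9899
θ = arccos(0.9899) ≈ 8.13°

8.13°


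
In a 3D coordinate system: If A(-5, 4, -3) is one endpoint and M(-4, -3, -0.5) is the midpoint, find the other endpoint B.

B = 2M - A
  = (2·(-4) - (-5), 2·(-3) - 4, 2·(-0.5) - (-3))
  = (-8 + 5, -6 - 4, -1 + 3)
  = (-3, -10, 2)

(-3, -10, 2)


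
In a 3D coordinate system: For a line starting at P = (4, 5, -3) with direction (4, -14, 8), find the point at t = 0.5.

P(t) = P + t·d
  = (4 + 4·0.5, 5 + (-14)·0.5, -3 + 8·0.5)
  = (4 + 2, 5 - 7, -3 + 4)
  = (6, -2, 1)

(6, -2, 1)


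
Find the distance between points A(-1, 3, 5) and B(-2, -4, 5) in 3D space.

d = √[(x₂-x₁)² + (y₂-y₁)² + (z₂-z₁)²]
  = √[(-1)² + (-7)² + 0²]
  = √[1 + 49 + 0]
  = √50
  ≈ 7.071

7.071


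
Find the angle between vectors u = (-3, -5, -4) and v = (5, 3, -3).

u·v = (-3)·5 + (-5)·3 + (-4)·(-3) = -15 - 15 + 12 = -18
|u| = √((-3)² + (-5)² + (-4)²) = √50 ≈ 7.071
|v| = √(5² + 3² + (-3)²) = √43 ≈ 6.557
cos θ = (u·v)/(|u||v|) = -18/(7.071·6.557) ≈ -0.3882
θ = arccos(-0.3882) ≈ 112.8°

112.8°


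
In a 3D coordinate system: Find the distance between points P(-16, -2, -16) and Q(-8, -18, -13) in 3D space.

d = √[(x₂-x₁)² + (y₂-y₁)² + (z₂-z₁)²]
  = √[8² + (-16)² + 3²]
  = √[64 + 256 + 9]
  = √329
  ≈ 18.14

18.14


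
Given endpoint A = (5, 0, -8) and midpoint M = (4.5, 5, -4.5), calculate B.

B = 2M - A
  = (2·4.5 - 5, 2·5 - 0, 2·(-4.5) - (-8))
  = (9 - 5, 10 + 0, -9 + 8)
  = (4, 10, -1)

(4, 10, -1)


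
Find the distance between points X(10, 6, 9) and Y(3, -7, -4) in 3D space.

d = √[(x₂-x₁)² + (y₂-y₁)² + (z₂-z₁)²]
  = √[(-7)² + (-13)² + (-13)²]
  = √[49 + 169 + 169]
  = √387
  ≈ 19.67

19.67


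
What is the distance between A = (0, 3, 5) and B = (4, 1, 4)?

d = √[(x₂-x₁)² + (y₂-y₁)² + (z₂-z₁)²]
  = √[4² + (-2)² + (-1)²]
  = √[16 + 4 + 1]
  = √21
  ≈ 4.583

4.583


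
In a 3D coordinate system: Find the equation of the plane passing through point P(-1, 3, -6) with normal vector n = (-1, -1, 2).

The plane through P with normal n = (a, b, c) satisfies n·(r - P) = 0,
i.e. ax + by + cz = a·x₀ + b·y₀ + c·z₀.
d = (-1)·(-1) + (-1)·3 + 2·(-6)
  = 1 - 3 - 12
  = -14
Equation: -x - y + 2z = -14

-x - y + 2z = -14


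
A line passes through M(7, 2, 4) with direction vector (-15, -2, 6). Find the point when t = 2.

P(t) = M + t·d
  = (7 + (-15)·2, 2 + (-2)·2, 4 + 6·2)
  = (7 - 30, 2 - 4, 4 + 12)
  = (-23, -2, 16)

(-23, -2, 16)


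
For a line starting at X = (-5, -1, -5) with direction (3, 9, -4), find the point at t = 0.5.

P(t) = X + t·d
  = (-5 + 3·0.5, -1 + 9·0.5, -5 + (-4)·0.5)
  = (-5 + 1.5, -1 + 4.5, -5 - 2)
  = (-3.5, 3.5, -7)

(-3.5, 3.5, -7)


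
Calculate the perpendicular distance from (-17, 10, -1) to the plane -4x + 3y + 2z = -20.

distance = |a·x₀ + b·y₀ + c·z₀ - d| / √(a² + b² + c²)
  = |(-4)·(-17) + 3·10 + 2·(-1) - (-20)| / √((-4)² + 3² + 2²)
  = |68 + 30 - 2 + 20| / √(16 + 9 + 4)
  = |116| / √29
  = 116 / 5.385
  ≈ 21.54

21.54


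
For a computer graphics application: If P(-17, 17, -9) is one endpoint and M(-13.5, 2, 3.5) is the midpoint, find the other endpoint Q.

Q = 2M - P
  = (2·(-13.5) - (-17), 2·2 - 17, 2·3.5 - (-9))
  = (-27 + 17, 4 - 17, 7 + 9)
  = (-10, -13, 16)

(-10, -13, 16)


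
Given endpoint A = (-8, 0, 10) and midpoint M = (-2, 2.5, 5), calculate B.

B = 2M - A
  = (2·(-2) - (-8), 2·2.5 - 0, 2·5 - 10)
  = (-4 + 8, 5 + 0, 10 - 10)
  = (4, 5, 0)

(4, 5, 0)


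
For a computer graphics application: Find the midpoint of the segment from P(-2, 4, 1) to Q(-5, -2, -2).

M = ((x₁+x₂)/2, (y₁+y₂)/2, (z₁+z₂)/2)
  = ((-2 - 5)/2, (4 - 2)/2, (1 - 2)/2)
  = (-7/2, 2/2, -1/2)
  = (-3.5, 1, -0.5)

(-3.5, 1, -0.5)


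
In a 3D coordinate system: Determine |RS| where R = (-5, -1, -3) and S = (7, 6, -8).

d = √[(x₂-x₁)² + (y₂-y₁)² + (z₂-z₁)²]
  = √[12² + 7² + (-5)²]
  = √[144 + 49 + 25]
  = √218
  ≈ 14.76

14.76


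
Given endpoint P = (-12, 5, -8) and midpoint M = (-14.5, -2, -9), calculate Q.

Q = 2M - P
  = (2·(-14.5) - (-12), 2·(-2) - 5, 2·(-9) - (-8))
  = (-29 + 12, -4 - 5, -18 + 8)
  = (-17, -9, -10)

(-17, -9, -10)


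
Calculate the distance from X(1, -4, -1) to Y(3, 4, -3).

d = √[(x₂-x₁)² + (y₂-y₁)² + (z₂-z₁)²]
  = √[2² + 8² + (-2)²]
  = √[4 + 64 + 4]
  = √72
  ≈ 8.485

8.485


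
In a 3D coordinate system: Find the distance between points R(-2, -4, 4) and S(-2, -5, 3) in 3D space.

d = √[(x₂-x₁)² + (y₂-y₁)² + (z₂-z₁)²]
  = √[0² + (-1)² + (-1)²]
  = √[0 + 1 + 1]
  = √2
  ≈ 1.414

1.414


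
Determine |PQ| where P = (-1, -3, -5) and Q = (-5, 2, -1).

d = √[(x₂-x₁)² + (y₂-y₁)² + (z₂-z₁)²]
  = √[(-4)² + 5² + 4²]
  = √[16 + 25 + 16]
  = √57
  ≈ 7.55

7.55


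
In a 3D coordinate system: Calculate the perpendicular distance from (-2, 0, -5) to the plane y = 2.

distance = |a·x₀ + b·y₀ + c·z₀ - d| / √(a² + b² + c²)
  = |0·(-2) + 1·0 + 0·(-5) - 2| / √(0² + 1² + 0²)
  = |0 + 0 + 0 - 2| / √(0 + 1 + 0)
  = |-2| / √1
  = 2 / 1
  ≈ 2

2


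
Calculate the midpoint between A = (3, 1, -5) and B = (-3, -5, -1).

M = ((x₁+x₂)/2, (y₁+y₂)/2, (z₁+z₂)/2)
  = ((3 - 3)/2, (1 - 5)/2, (-5 - 1)/2)
  = (0/2, -4/2, -6/2)
  = (0, -2, -3)

(0, -2, -3)


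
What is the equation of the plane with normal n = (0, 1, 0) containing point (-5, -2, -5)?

The plane through P with normal n = (a, b, c) satisfies n·(r - P) = 0,
i.e. ax + by + cz = a·x₀ + b·y₀ + c·z₀.
d = 0·(-5) + 1·(-2) + 0·(-5)
  = 0 - 2 + 0
  = -2
Equation: y = -2

y = -2


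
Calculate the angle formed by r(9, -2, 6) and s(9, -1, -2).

r·s = 9·9 + (-2)·(-1) + 6·(-2) = 81 + 2 - 12 = 71
|r| = √(9² + (-2)² + 6²) = √121 ≈ 11
|s| = √(9² + (-1)² + (-2)²) = √86 ≈ 9.274
cos θ = (r·s)/(|r||s|) = 71/(11·9.274) ≈ 0.696
θ = arccos(0.696) ≈ 45.89°

45.89°


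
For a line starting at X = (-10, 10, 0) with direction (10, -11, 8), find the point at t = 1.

P(t) = X + t·d
  = (-10 + 10·1, 10 + (-11)·1, 0 + 8·1)
  = (-10 + 10, 10 - 11, 0 + 8)
  = (0, -1, 8)

(0, -1, 8)


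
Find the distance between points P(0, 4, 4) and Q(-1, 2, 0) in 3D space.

d = √[(x₂-x₁)² + (y₂-y₁)² + (z₂-z₁)²]
  = √[(-1)² + (-2)² + (-4)²]
  = √[1 + 4 + 16]
  = √21
  ≈ 4.583

4.583


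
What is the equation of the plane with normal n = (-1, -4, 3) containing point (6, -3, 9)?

The plane through P with normal n = (a, b, c) satisfies n·(r - P) = 0,
i.e. ax + by + cz = a·x₀ + b·y₀ + c·z₀.
d = (-1)·6 + (-4)·(-3) + 3·9
  = -6 + 12 + 27
  = 33
Equation: -x - 4y + 3z = 33

-x - 4y + 3z = 33


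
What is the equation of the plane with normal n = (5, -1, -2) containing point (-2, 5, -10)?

The plane through P with normal n = (a, b, c) satisfies n·(r - P) = 0,
i.e. ax + by + cz = a·x₀ + b·y₀ + c·z₀.
d = 5·(-2) + (-1)·5 + (-2)·(-10)
  = -10 - 5 + 20
  = 5
Equation: 5x - y - 2z = 5

5x - y - 2z = 5


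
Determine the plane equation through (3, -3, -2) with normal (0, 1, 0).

The plane through P with normal n = (a, b, c) satisfies n·(r - P) = 0,
i.e. ax + by + cz = a·x₀ + b·y₀ + c·z₀.
d = 0·3 + 1·(-3) + 0·(-2)
  = 0 - 3 + 0
  = -3
Equation: y = -3

y = -3


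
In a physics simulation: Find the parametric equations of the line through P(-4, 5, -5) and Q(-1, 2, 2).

Direction vector d = Q - P = (-1 + 4, 2 - 5, 2 + 5) = (3, -3, 7)
Parametric form r = P + t·d:
x = -4 + 3t, y = 5 - 3t, z = -5 + 7t

x = -4 + 3t, y = 5 - 3t, z = -5 + 7t


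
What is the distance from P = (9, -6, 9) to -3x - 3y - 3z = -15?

distance = |a·x₀ + b·y₀ + c·z₀ - d| / √(a² + b² + c²)
  = |(-3)·9 + (-3)·(-6) + (-3)·9 - (-15)| / √((-3)² + (-3)² + (-3)²)
  = |-27 + 18 - 27 + 15| / √(9 + 9 + 9)
  = |-21| / √27
  = 21 / 5.196
  ≈ 4.041

4.041


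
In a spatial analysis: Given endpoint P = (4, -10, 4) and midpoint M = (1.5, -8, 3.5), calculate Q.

Q = 2M - P
  = (2·1.5 - 4, 2·(-8) - (-10), 2·3.5 - 4)
  = (3 - 4, -16 + 10, 7 - 4)
  = (-1, -6, 3)

(-1, -6, 3)


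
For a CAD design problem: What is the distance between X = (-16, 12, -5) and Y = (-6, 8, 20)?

d = √[(x₂-x₁)² + (y₂-y₁)² + (z₂-z₁)²]
  = √[10² + (-4)² + 25²]
  = √[100 + 16 + 625]
  = √741
  ≈ 27.22

27.22


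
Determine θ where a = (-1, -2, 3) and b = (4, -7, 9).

a·b = (-1)·4 + (-2)·(-7) + 3·9 = -4 + 14 + 27 = 37
|a| = √((-1)² + (-2)² + 3²) = √14 ≈ 3.742
|b| = √(4² + (-7)² + 9²) = √146 ≈ 12.08
cos θ = (a·b)/(|a||b|) = 37/(3.742·12.08) ≈ 0.8184
θ = arccos(0.8184) ≈ 35.08°

35.08°


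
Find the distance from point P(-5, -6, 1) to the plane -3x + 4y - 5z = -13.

distance = |a·x₀ + b·y₀ + c·z₀ - d| / √(a² + b² + c²)
  = |(-3)·(-5) + 4·(-6) + (-5)·1 - (-13)| / √((-3)² + 4² + (-5)²)
  = |15 - 24 - 5 + 13| / √(9 + 16 + 25)
  = |-1| / √50
  = 1 / 7.071
  ≈ 0.1414

0.1414


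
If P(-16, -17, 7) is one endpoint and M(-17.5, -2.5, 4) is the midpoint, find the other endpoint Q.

Q = 2M - P
  = (2·(-17.5) - (-16), 2·(-2.5) - (-17), 2·4 - 7)
  = (-35 + 16, -5 + 17, 8 - 7)
  = (-19, 12, 1)

(-19, 12, 1)


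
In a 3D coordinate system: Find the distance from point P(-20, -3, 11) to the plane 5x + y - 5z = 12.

distance = |a·x₀ + b·y₀ + c·z₀ - d| / √(a² + b² + c²)
  = |5·(-20) + 1·(-3) + (-5)·11 - 12| / √(5² + 1² + (-5)²)
  = |-100 - 3 - 55 - 12| / √(25 + 1 + 25)
  = |-170| / √51
  = 170 / 7.141
  ≈ 23.8

23.8


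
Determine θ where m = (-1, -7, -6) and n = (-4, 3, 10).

m·n = (-1)·(-4) + (-7)·3 + (-6)·10 = 4 - 21 - 60 = -77
|m| = √((-1)² + (-7)² + (-6)²) = √86 ≈ 9.274
|n| = √((-4)² + 3² + 10²) = √125 ≈ 11.18
cos θ = (m·n)/(|m||n|) = -77/(9.274·11.18) ≈ -0.7427
θ = arccos(-0.7427) ≈ 138°

138°


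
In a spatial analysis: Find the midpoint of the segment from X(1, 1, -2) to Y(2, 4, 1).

M = ((x₁+x₂)/2, (y₁+y₂)/2, (z₁+z₂)/2)
  = ((1 + 2)/2, (1 + 4)/2, (-2 + 1)/2)
  = (3/2, 5/2, -1/2)
  = (1.5, 2.5, -0.5)

(1.5, 2.5, -0.5)


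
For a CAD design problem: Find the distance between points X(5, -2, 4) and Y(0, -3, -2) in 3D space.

d = √[(x₂-x₁)² + (y₂-y₁)² + (z₂-z₁)²]
  = √[(-5)² + (-1)² + (-6)²]
  = √[25 + 1 + 36]
  = √62
  ≈ 7.874

7.874


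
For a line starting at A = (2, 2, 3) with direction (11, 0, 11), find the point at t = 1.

P(t) = A + t·d
  = (2 + 11·1, 2 + 0·1, 3 + 11·1)
  = (2 + 11, 2 + 0, 3 + 11)
  = (13, 2, 14)

(13, 2, 14)


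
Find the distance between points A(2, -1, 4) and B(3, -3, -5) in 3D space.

d = √[(x₂-x₁)² + (y₂-y₁)² + (z₂-z₁)²]
  = √[1² + (-2)² + (-9)²]
  = √[1 + 4 + 81]
  = √86
  ≈ 9.274

9.274


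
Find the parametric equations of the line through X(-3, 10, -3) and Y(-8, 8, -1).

Direction vector d = Y - X = (-8 + 3, 8 - 10, -1 + 3) = (-5, -2, 2)
Parametric form r = X + t·d:
x = -3 - 5t, y = 10 - 2t, z = -3 + 2t

x = -3 - 5t, y = 10 - 2t, z = -3 + 2t


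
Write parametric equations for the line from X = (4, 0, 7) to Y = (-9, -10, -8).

Direction vector d = Y - X = (-9 - 4, -10 + 0, -8 - 7) = (-13, -10, -15)
Parametric form r = X + t·d:
x = 4 - 13t, y = 0 - 10t, z = 7 - 15t

x = 4 - 13t, y = 0 - 10t, z = 7 - 15t


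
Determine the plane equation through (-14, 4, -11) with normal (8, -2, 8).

The plane through P with normal n = (a, b, c) satisfies n·(r - P) = 0,
i.e. ax + by + cz = a·x₀ + b·y₀ + c·z₀.
d = 8·(-14) + (-2)·4 + 8·(-11)
  = -112 - 8 - 88
  = -208
Equation: 8x - 2y + 8z = -208

8x - 2y + 8z = -208


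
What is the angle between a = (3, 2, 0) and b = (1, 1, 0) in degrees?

a·b = 3·1 + 2·1 + 0·0 = 3 + 2 + 0 = 5
|a| = √(3² + 2² + 0²) = √13 ≈ 3.606
|b| = √(1² + 1² + 0²) = √2 ≈ 1.414
cos θ = (a·b)/(|a||b|) = 5/(3.606·1.414) ≈ 0.9806
θ = arccos(0.9806) ≈ 11.31°

11.31°


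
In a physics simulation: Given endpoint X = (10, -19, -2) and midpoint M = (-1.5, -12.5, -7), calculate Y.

Y = 2M - X
  = (2·(-1.5) - 10, 2·(-12.5) - (-19), 2·(-7) - (-2))
  = (-3 - 10, -25 + 19, -14 + 2)
  = (-13, -6, -12)

(-13, -6, -12)


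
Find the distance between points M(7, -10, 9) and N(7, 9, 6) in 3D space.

d = √[(x₂-x₁)² + (y₂-y₁)² + (z₂-z₁)²]
  = √[0² + 19² + (-3)²]
  = √[0 + 361 + 9]
  = √370
  ≈ 19.24

19.24


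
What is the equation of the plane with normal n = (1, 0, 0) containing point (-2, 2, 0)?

The plane through P with normal n = (a, b, c) satisfies n·(r - P) = 0,
i.e. ax + by + cz = a·x₀ + b·y₀ + c·z₀.
d = 1·(-2) + 0·2 + 0·0
  = -2 + 0 + 0
  = -2
Equation: x = -2

x = -2


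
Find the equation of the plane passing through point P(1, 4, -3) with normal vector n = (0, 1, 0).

The plane through P with normal n = (a, b, c) satisfies n·(r - P) = 0,
i.e. ax + by + cz = a·x₀ + b·y₀ + c·z₀.
d = 0·1 + 1·4 + 0·(-3)
  = 0 + 4 + 0
  = 4
Equation: y = 4

y = 4


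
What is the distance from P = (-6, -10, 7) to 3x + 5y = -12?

distance = |a·x₀ + b·y₀ + c·z₀ - d| / √(a² + b² + c²)
  = |3·(-6) + 5·(-10) + 0·7 - (-12)| / √(3² + 5² + 0²)
  = |-18 - 50 + 0 + 12| / √(9 + 25 + 0)
  = |-56| / √34
  = 56 / 5.831
  ≈ 9.604

9.604


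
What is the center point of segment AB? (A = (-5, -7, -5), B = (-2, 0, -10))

M = ((x₁+x₂)/2, (y₁+y₂)/2, (z₁+z₂)/2)
  = ((-5 - 2)/2, (-7 + 0)/2, (-5 - 10)/2)
  = (-7/2, -7/2, -15/2)
  = (-3.5, -3.5, -7.5)

(-3.5, -3.5, -7.5)


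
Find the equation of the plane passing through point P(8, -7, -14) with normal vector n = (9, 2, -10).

The plane through P with normal n = (a, b, c) satisfies n·(r - P) = 0,
i.e. ax + by + cz = a·x₀ + b·y₀ + c·z₀.
d = 9·8 + 2·(-7) + (-10)·(-14)
  = 72 - 14 + 140
  = 198
Equation: 9x + 2y - 10z = 198

9x + 2y - 10z = 198


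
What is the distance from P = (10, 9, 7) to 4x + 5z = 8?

distance = |a·x₀ + b·y₀ + c·z₀ - d| / √(a² + b² + c²)
  = |4·10 + 0·9 + 5·7 - 8| / √(4² + 0² + 5²)
  = |40 + 0 + 35 - 8| / √(16 + 0 + 25)
  = |67| / √41
  = 67 / 6.403
  ≈ 10.46

10.46


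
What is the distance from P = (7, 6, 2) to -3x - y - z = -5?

distance = |a·x₀ + b·y₀ + c·z₀ - d| / √(a² + b² + c²)
  = |(-3)·7 + (-1)·6 + (-1)·2 - (-5)| / √((-3)² + (-1)² + (-1)²)
  = |-21 - 6 - 2 + 5| / √(9 + 1 + 1)
  = |-24| / √11
  = 24 / 3.317
  ≈ 7.236

7.236


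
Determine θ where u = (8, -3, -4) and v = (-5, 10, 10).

u·v = 8·(-5) + (-3)·10 + (-4)·10 = -40 - 30 - 40 = -110
|u| = √(8² + (-3)² + (-4)²) = √89 ≈ 9.434
|v| = √((-5)² + 10² + 10²) = √225 ≈ 15
cos θ = (u·v)/(|u||v|) = -110/(9.434·15) ≈ -0.7773
θ = arccos(-0.7773) ≈ 141°

141°


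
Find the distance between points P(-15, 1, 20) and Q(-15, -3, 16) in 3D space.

d = √[(x₂-x₁)² + (y₂-y₁)² + (z₂-z₁)²]
  = √[0² + (-4)² + (-4)²]
  = √[0 + 16 + 16]
  = √32
  ≈ 5.657

5.657


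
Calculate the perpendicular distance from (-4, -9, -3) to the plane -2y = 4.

distance = |a·x₀ + b·y₀ + c·z₀ - d| / √(a² + b² + c²)
  = |0·(-4) + (-2)·(-9) + 0·(-3) - 4| / √(0² + (-2)² + 0²)
  = |0 + 18 + 0 - 4| / √(0 + 4 + 0)
  = |14| / √4
  = 14 / 2
  ≈ 7

7


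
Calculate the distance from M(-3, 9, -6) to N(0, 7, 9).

d = √[(x₂-x₁)² + (y₂-y₁)² + (z₂-z₁)²]
  = √[3² + (-2)² + 15²]
  = √[9 + 4 + 225]
  = √238
  ≈ 15.43

15.43


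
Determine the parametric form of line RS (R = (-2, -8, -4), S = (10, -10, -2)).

Direction vector d = S - R = (10 + 2, -10 + 8, -2 + 4) = (12, -2, 2)
Parametric form r = R + t·d:
x = -2 + 12t, y = -8 - 2t, z = -4 + 2t

x = -2 + 12t, y = -8 - 2t, z = -4 + 2t


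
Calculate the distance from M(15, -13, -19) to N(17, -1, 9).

d = √[(x₂-x₁)² + (y₂-y₁)² + (z₂-z₁)²]
  = √[2² + 12² + 28²]
  = √[4 + 144 + 784]
  = √932
  ≈ 30.53

30.53


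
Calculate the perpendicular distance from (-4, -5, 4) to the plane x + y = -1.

distance = |a·x₀ + b·y₀ + c·z₀ - d| / √(a² + b² + c²)
  = |1·(-4) + 1·(-5) + 0·4 - (-1)| / √(1² + 1² + 0²)
  = |-4 - 5 + 0 + 1| / √(1 + 1 + 0)
  = |-8| / √2
  = 8 / 1.414
  ≈ 5.657

5.657


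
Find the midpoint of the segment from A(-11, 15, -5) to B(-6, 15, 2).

M = ((x₁+x₂)/2, (y₁+y₂)/2, (z₁+z₂)/2)
  = ((-11 - 6)/2, (15 + 15)/2, (-5 + 2)/2)
  = (-17/2, 30/2, -3/2)
  = (-8.5, 15, -1.5)

(-8.5, 15, -1.5)


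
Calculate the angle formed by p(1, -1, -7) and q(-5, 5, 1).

p·q = 1·(-5) + (-1)·5 + (-7)·1 = -5 - 5 - 7 = -17
|p| = √(1² + (-1)² + (-7)²) = √51 ≈ 7.141
|q| = √((-5)² + 5² + 1²) = √51 ≈ 7.141
cos θ = (p·q)/(|p||q|) = -17/(7.141·7.141) ≈ -0.3333
θ = arccos(-0.3333) ≈ 109.5°

109.5°


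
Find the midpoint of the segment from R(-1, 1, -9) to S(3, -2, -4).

M = ((x₁+x₂)/2, (y₁+y₂)/2, (z₁+z₂)/2)
  = ((-1 + 3)/2, (1 - 2)/2, (-9 - 4)/2)
  = (2/2, -1/2, -13/2)
  = (1, -0.5, -6.5)

(1, -0.5, -6.5)


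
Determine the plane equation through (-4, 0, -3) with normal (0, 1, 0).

The plane through P with normal n = (a, b, c) satisfies n·(r - P) = 0,
i.e. ax + by + cz = a·x₀ + b·y₀ + c·z₀.
d = 0·(-4) + 1·0 + 0·(-3)
  = 0 + 0 + 0
  = 0
Equation: y = 0

y = 0


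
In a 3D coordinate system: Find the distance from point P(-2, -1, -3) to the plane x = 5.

distance = |a·x₀ + b·y₀ + c·z₀ - d| / √(a² + b² + c²)
  = |1·(-2) + 0·(-1) + 0·(-3) - 5| / √(1² + 0² + 0²)
  = |-2 + 0 + 0 - 5| / √(1 + 0 + 0)
  = |-7| / √1
  = 7 / 1
  ≈ 7

7


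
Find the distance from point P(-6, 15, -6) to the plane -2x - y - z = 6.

distance = |a·x₀ + b·y₀ + c·z₀ - d| / √(a² + b² + c²)
  = |(-2)·(-6) + (-1)·15 + (-1)·(-6) - 6| / √((-2)² + (-1)² + (-1)²)
  = |12 - 15 + 6 - 6| / √(4 + 1 + 1)
  = |-3| / √6
  = 3 / 2.449
  ≈ 1.225

1.225


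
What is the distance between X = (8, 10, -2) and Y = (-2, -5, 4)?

d = √[(x₂-x₁)² + (y₂-y₁)² + (z₂-z₁)²]
  = √[(-10)² + (-15)² + 6²]
  = √[100 + 225 + 36]
  = √361
  ≈ 19

19


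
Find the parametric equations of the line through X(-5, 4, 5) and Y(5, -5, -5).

Direction vector d = Y - X = (5 + 5, -5 - 4, -5 - 5) = (10, -9, -10)
Parametric form r = X + t·d:
x = -5 + 10t, y = 4 - 9t, z = 5 - 10t

x = -5 + 10t, y = 4 - 9t, z = 5 - 10t


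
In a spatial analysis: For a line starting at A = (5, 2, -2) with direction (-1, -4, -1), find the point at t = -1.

P(t) = A + t·d
  = (5 + (-1)·(-1), 2 + (-4)·(-1), -2 + (-1)·(-1))
  = (5 + 1, 2 + 4, -2 + 1)
  = (6, 6, -1)

(6, 6, -1)


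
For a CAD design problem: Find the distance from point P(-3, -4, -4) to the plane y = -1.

distance = |a·x₀ + b·y₀ + c·z₀ - d| / √(a² + b² + c²)
  = |0·(-3) + 1·(-4) + 0·(-4) - (-1)| / √(0² + 1² + 0²)
  = |0 - 4 + 0 + 1| / √(0 + 1 + 0)
  = |-3| / √1
  = 3 / 1
  ≈ 3

3


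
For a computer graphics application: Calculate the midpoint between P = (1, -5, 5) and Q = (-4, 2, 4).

M = ((x₁+x₂)/2, (y₁+y₂)/2, (z₁+z₂)/2)
  = ((1 - 4)/2, (-5 + 2)/2, (5 + 4)/2)
  = (-3/2, -3/2, 9/2)
  = (-1.5, -1.5, 4.5)

(-1.5, -1.5, 4.5)


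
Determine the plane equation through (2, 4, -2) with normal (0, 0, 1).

The plane through P with normal n = (a, b, c) satisfies n·(r - P) = 0,
i.e. ax + by + cz = a·x₀ + b·y₀ + c·z₀.
d = 0·2 + 0·4 + 1·(-2)
  = 0 + 0 - 2
  = -2
Equation: z = -2

z = -2


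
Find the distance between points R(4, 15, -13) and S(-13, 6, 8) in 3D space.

d = √[(x₂-x₁)² + (y₂-y₁)² + (z₂-z₁)²]
  = √[(-17)² + (-9)² + 21²]
  = √[289 + 81 + 441]
  = √811
  ≈ 28.48

28.48


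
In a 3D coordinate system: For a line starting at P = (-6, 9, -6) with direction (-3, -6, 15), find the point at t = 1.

P(t) = P + t·d
  = (-6 + (-3)·1, 9 + (-6)·1, -6 + 15·1)
  = (-6 - 3, 9 - 6, -6 + 15)
  = (-9, 3, 9)

(-9, 3, 9)


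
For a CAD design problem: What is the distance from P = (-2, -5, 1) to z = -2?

distance = |a·x₀ + b·y₀ + c·z₀ - d| / √(a² + b² + c²)
  = |0·(-2) + 0·(-5) + 1·1 - (-2)| / √(0² + 0² + 1²)
  = |0 + 0 + 1 + 2| / √(0 + 0 + 1)
  = |3| / √1
  = 3 / 1
  ≈ 3

3


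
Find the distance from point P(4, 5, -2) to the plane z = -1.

distance = |a·x₀ + b·y₀ + c·z₀ - d| / √(a² + b² + c²)
  = |0·4 + 0·5 + 1·(-2) - (-1)| / √(0² + 0² + 1²)
  = |0 + 0 - 2 + 1| / √(0 + 0 + 1)
  = |-1| / √1
  = 1 / 1
  ≈ 1

1


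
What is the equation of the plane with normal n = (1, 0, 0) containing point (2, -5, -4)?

The plane through P with normal n = (a, b, c) satisfies n·(r - P) = 0,
i.e. ax + by + cz = a·x₀ + b·y₀ + c·z₀.
d = 1·2 + 0·(-5) + 0·(-4)
  = 2 + 0 + 0
  = 2
Equation: x = 2

x = 2


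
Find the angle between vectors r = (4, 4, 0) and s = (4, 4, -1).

r·s = 4·4 + 4·4 + 0·(-1) = 16 + 16 + 0 = 32
|r| = √(4² + 4² + 0²) = √32 ≈ 5.657
|s| = √(4² + 4² + (-1)²) = √33 ≈ 5.745
cos θ = (r·s)/(|r||s|) = 32/(5.657·5.745) ≈ 0.9847
θ = arccos(0.9847) ≈ 10.02°

10.02°


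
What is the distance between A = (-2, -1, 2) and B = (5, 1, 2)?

d = √[(x₂-x₁)² + (y₂-y₁)² + (z₂-z₁)²]
  = √[7² + 2² + 0²]
  = √[49 + 4 + 0]
  = √53
  ≈ 7.28

7.28


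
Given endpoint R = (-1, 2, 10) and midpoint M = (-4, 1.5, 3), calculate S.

S = 2M - R
  = (2·(-4) - (-1), 2·1.5 - 2, 2·3 - 10)
  = (-8 + 1, 3 - 2, 6 - 10)
  = (-7, 1, -4)

(-7, 1, -4)


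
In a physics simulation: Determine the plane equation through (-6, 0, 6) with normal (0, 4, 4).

The plane through P with normal n = (a, b, c) satisfies n·(r - P) = 0,
i.e. ax + by + cz = a·x₀ + b·y₀ + c·z₀.
d = 0·(-6) + 4·0 + 4·6
  = 0 + 0 + 24
  = 24
Equation: 4y + 4z = 24

4y + 4z = 24


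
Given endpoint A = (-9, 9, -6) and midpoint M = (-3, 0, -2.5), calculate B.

B = 2M - A
  = (2·(-3) - (-9), 2·0 - 9, 2·(-2.5) - (-6))
  = (-6 + 9, 0 - 9, -5 + 6)
  = (3, -9, 1)

(3, -9, 1)


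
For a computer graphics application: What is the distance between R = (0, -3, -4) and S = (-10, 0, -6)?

d = √[(x₂-x₁)² + (y₂-y₁)² + (z₂-z₁)²]
  = √[(-10)² + 3² + (-2)²]
  = √[100 + 9 + 4]
  = √113
  ≈ 10.63

10.63


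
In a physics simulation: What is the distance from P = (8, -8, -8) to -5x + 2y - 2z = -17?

distance = |a·x₀ + b·y₀ + c·z₀ - d| / √(a² + b² + c²)
  = |(-5)·8 + 2·(-8) + (-2)·(-8) - (-17)| / √((-5)² + 2² + (-2)²)
  = |-40 - 16 + 16 + 17| / √(25 + 4 + 4)
  = |-23| / √33
  = 23 / 5.745
  ≈ 4.004

4.004


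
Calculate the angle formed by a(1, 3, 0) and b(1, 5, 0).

a·b = 1·1 + 3·5 + 0·0 = 1 + 15 + 0 = 16
|a| = √(1² + 3² + 0²) = √10 ≈ 3.162
|b| = √(1² + 5² + 0²) = √26 ≈ 5.099
cos θ = (a·b)/(|a||b|) = 16/(3.162·5.099) ≈ 0.9923
θ = arccos(0.9923) ≈ 7.125°

7.125°


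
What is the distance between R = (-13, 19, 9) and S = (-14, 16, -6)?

d = √[(x₂-x₁)² + (y₂-y₁)² + (z₂-z₁)²]
  = √[(-1)² + (-3)² + (-15)²]
  = √[1 + 9 + 225]
  = √235
  ≈ 15.33

15.33


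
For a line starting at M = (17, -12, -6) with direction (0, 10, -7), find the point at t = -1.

P(t) = M + t·d
  = (17 + 0·(-1), -12 + 10·(-1), -6 + (-7)·(-1))
  = (17 + 0, -12 - 10, -6 + 7)
  = (17, -22, 1)

(17, -22, 1)


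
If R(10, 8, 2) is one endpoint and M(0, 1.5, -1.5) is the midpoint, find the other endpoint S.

S = 2M - R
  = (2·0 - 10, 2·1.5 - 8, 2·(-1.5) - 2)
  = (0 - 10, 3 - 8, -3 - 2)
  = (-10, -5, -5)

(-10, -5, -5)


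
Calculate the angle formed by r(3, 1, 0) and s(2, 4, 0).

r·s = 3·2 + 1·4 + 0·0 = 6 + 4 + 0 = 10
|r| = √(3² + 1² + 0²) = √10 ≈ 3.162
|s| = √(2² + 4² + 0²) = √20 ≈ 4.472
cos θ = (r·s)/(|r||s|) = 10/(3.162·4.472) ≈ 0.7071
θ = arccos(0.7071) ≈ 45°

45°


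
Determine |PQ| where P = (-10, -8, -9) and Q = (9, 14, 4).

d = √[(x₂-x₁)² + (y₂-y₁)² + (z₂-z₁)²]
  = √[19² + 22² + 13²]
  = √[361 + 484 + 169]
  = √1014
  ≈ 31.84

31.84


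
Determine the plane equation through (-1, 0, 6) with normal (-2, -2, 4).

The plane through P with normal n = (a, b, c) satisfies n·(r - P) = 0,
i.e. ax + by + cz = a·x₀ + b·y₀ + c·z₀.
d = (-2)·(-1) + (-2)·0 + 4·6
  = 2 + 0 + 24
  = 26
Equation: -2x - 2y + 4z = 26

-2x - 2y + 4z = 26


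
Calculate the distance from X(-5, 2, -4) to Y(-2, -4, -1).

d = √[(x₂-x₁)² + (y₂-y₁)² + (z₂-z₁)²]
  = √[3² + (-6)² + 3²]
  = √[9 + 36 + 9]
  = √54
  ≈ 7.348

7.348


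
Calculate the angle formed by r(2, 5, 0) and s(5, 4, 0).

r·s = 2·5 + 5·4 + 0·0 = 10 + 20 + 0 = 30
|r| = √(2² + 5² + 0²) = √29 ≈ 5.385
|s| = √(5² + 4² + 0²) = √41 ≈ 6.403
cos θ = (r·s)/(|r||s|) = 30/(5.385·6.403) ≈ 0.87
θ = arccos(0.87) ≈ 29.54°

29.54°


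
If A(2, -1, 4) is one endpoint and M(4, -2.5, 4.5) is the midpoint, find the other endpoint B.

B = 2M - A
  = (2·4 - 2, 2·(-2.5) - (-1), 2·4.5 - 4)
  = (8 - 2, -5 + 1, 9 - 4)
  = (6, -4, 5)

(6, -4, 5)


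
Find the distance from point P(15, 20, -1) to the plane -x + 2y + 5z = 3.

distance = |a·x₀ + b·y₀ + c·z₀ - d| / √(a² + b² + c²)
  = |(-1)·15 + 2·20 + 5·(-1) - 3| / √((-1)² + 2² + 5²)
  = |-15 + 40 - 5 - 3| / √(1 + 4 + 25)
  = |17| / √30
  = 17 / 5.477
  ≈ 3.104

3.104


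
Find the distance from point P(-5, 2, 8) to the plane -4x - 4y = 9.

distance = |a·x₀ + b·y₀ + c·z₀ - d| / √(a² + b² + c²)
  = |(-4)·(-5) + (-4)·2 + 0·8 - 9| / √((-4)² + (-4)² + 0²)
  = |20 - 8 + 0 - 9| / √(16 + 16 + 0)
  = |3| / √32
  = 3 / 5.657
  ≈ 0.5303

0.5303


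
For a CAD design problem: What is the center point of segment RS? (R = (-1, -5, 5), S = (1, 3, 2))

M = ((x₁+x₂)/2, (y₁+y₂)/2, (z₁+z₂)/2)
  = ((-1 + 1)/2, (-5 + 3)/2, (5 + 2)/2)
  = (0/2, -2/2, 7/2)
  = (0, -1, 3.5)

(0, -1, 3.5)


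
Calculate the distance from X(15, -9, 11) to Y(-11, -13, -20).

d = √[(x₂-x₁)² + (y₂-y₁)² + (z₂-z₁)²]
  = √[(-26)² + (-4)² + (-31)²]
  = √[676 + 16 + 961]
  = √1653
  ≈ 40.66

40.66


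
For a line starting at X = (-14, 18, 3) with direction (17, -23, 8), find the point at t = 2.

P(t) = X + t·d
  = (-14 + 17·2, 18 + (-23)·2, 3 + 8·2)
  = (-14 + 34, 18 - 46, 3 + 16)
  = (20, -28, 19)

(20, -28, 19)
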